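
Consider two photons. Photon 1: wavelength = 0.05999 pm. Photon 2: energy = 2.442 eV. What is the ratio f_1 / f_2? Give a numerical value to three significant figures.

8.46 × 10^6

f_1 = 4.997 × 10^21 Hz (from wavelength = 0.05999 pm, via f = c/λ).
f_2 = 5.905 × 10^14 Hz (from energy = 2.442 eV, via f = E/h).
Ratio = 4.997 × 10^21 / 5.905 × 10^14 = 8.46 × 10^6.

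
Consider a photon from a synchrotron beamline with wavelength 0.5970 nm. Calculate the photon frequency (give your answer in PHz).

502 PHz

In SI units: λ = 0.5970 nm = 5.970 × 10^-10 m.
Apply f = c/λ: f = 5.022 × 10^17 Hz.
Converting to PHz: f = 502.2 PHz ≈ 502 PHz.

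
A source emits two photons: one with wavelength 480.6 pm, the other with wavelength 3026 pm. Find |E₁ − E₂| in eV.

Using E = hc/λ: E₁ = 4.1333 × 10^-16 J, E₂ = 6.5646 × 10^-17 J.
|ΔE| = |4.1333 × 10^-16 − 6.5646 × 10^-17| = 3.48 × 10^-16 J = 2170 eV.

2170 eV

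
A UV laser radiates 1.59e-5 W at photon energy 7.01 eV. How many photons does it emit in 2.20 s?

Total energy: E_total = P·t = 1.59e-5 × 2.20 = 3.498e-5 J.
Per-photon energy: E = 1.123e-18 J.
N = E_total / E_photon = 3.11e13.

3.11e13 photons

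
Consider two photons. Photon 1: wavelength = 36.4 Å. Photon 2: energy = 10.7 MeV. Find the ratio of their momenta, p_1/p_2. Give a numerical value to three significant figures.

3.18e-5

p_1 = 1.820e-25 kg·m/s (from wavelength = 36.4 Å, via p = h/λ).
p_2 = 5.718e-21 kg·m/s (from energy = 10.7 MeV, via p = E/c).
Ratio = 1.820e-25 / 5.718e-21 = 3.18e-5.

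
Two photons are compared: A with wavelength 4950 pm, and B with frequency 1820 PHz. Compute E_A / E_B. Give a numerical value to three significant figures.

0.0333

E_A = 4.013e-17 J (from wavelength = 4950 pm, via E = hc/λ).
E_B = 1.206e-15 J (from frequency = 1820 PHz, via E = hf).
Ratio = 4.013e-17 / 1.206e-15 = 0.0333.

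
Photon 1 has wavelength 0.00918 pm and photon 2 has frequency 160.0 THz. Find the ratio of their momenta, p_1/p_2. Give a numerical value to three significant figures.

2.04e8

p_1 = 7.218e-20 kg·m/s (from wavelength = 0.00918 pm, via p = h/λ).
p_2 = 3.536e-28 kg·m/s (from frequency = 160.0 THz, via p = hf/c).
Ratio = 7.218e-20 / 3.536e-28 = 2.04e8.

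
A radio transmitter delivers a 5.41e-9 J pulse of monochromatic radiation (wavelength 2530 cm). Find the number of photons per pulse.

Per-photon energy: E = 7.852e-27 J (from wavelength = 2530 cm).
N = E_total / E_photon = 5.41e-9 J / 7.852e-27 J = 6.89e17.

6.89e17 photons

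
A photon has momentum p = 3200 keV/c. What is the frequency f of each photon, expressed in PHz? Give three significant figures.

In SI units: p = 3200 keV/c = 1.7102·10^-21 kg·m/s.
The photon relation is f = pc/h, giving f = 7.738·10^20 Hz.
Converting to PHz: f = 773800 PHz ≈ 7.74·10^5 PHz.

7.74·10^5 PHz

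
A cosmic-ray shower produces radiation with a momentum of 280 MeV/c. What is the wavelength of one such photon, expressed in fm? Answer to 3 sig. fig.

4.43 fm

(h = 6.62607015e-34 J·s, c = 2.99792458e8 m/s, 1 eV = 1.602176634e-19 J.)
Convert to SI: p = 280 MeV/c = 1.4964e-19 kg·m/s.
The photon relation is λ = h/p, giving λ = 4.428e-15 m.
Converting to fm: λ = 4.428 fm ≈ 4.43 fm.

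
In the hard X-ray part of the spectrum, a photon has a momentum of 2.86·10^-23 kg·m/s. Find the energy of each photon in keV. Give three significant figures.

The photon relation is E = pc, giving E = 8.574·10^-15 J.
Converting to keV: E = 53.52 keV ≈ 53.5 keV.

53.5 keV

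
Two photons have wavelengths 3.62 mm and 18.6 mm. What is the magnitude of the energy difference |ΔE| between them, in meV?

0.276 meV

Using E = hc/λ: E₁ = 5.487e-23 J, E₂ = 1.068e-23 J.
|ΔE| = |5.487e-23 − 1.068e-23| = 4.42e-23 J = 0.276 meV.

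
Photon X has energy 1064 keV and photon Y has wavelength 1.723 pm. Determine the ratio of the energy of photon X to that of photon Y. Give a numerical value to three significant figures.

E_X = 1.705 × 10^-13 J (from energy = 1064 keV, via E given directly).
E_Y = 1.153 × 10^-13 J (from wavelength = 1.723 pm, via E = hc/λ).
Ratio = 1.705 × 10^-13 / 1.153 × 10^-13 = 1.48.

1.48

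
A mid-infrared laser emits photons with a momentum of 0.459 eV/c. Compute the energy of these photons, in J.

7.35 × 10^-20 J

(c = 2.99792458 × 10^8 m/s, 1 eV = 1.602176634 × 10^-19 J.)
Convert to SI: p = 0.459 eV/c = 2.4530 × 10^-28 kg·m/s.
For a photon E = pc, so E = 7.354 × 10^-20 J.
So E ≈ 7.35 × 10^-20 J.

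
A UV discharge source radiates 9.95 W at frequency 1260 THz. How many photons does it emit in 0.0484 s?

5.77e17 photons

Total energy: E_total = P·t = 9.95 × 0.0484 = 0.4816 J.
Per-photon energy: E = 8.349e-19 J.
N = E_total / E_photon = 5.77e17.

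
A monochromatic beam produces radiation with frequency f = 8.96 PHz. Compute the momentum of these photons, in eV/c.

Take h = 6.62607015·10^-34 J·s, c = 2.99792458·10^8 m/s, 1 eV = 1.602176634·10^-19 J.
Convert to SI: f = 8.96 PHz = 8.96·10^15 Hz.
Apply p = hf/c: p = 1.980·10^-26 kg·m/s.
Converting to eV/c: p = 37.06 eV/c ≈ 37.1 eV/c.

37.1 eV/c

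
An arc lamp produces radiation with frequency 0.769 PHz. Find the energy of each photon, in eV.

3.18 eV

First convert: f = 0.769 PHz = 7.69·10^14 Hz.
Apply E = hf: E = 5.095·10^-19 J.
Converting to eV: E = 3.180 eV ≈ 3.18 eV.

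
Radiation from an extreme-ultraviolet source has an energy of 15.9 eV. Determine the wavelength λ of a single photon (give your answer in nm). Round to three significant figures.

78.0 nm

(h = 6.62607015e-34 J·s, c = 2.99792458e8 m/s, 1 eV = 1.602176634e-19 J.)
In SI units: E = 15.9 eV = 2.5475e-18 J.
For a photon λ = hc/E, so λ = 7.798e-8 m.
Converting to nm: λ = 77.98 nm ≈ 78.0 nm.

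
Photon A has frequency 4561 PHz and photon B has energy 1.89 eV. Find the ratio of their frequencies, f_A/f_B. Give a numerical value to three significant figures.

f_A = 4.561 × 10^18 Hz (from frequency = 4561 PHz, via f given directly).
f_B = 4.570 × 10^14 Hz (from energy = 1.89 eV, via f = E/h).
Ratio = 4.561 × 10^18 / 4.570 × 10^14 = 9980.

9980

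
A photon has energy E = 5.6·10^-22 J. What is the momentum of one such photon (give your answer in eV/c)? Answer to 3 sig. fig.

3.50·10^-3 eV/c

Apply p = E/c: p = 1.868·10^-30 kg·m/s.
Converting to eV/c: p = 0.003495 eV/c ≈ 3.50·10^-3 eV/c.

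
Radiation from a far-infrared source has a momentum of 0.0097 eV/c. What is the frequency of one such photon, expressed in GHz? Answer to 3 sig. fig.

In SI units: p = 0.0097 eV/c = 5.1840 × 10^-30 kg·m/s.
Apply f = pc/h: f = 2.345 × 10^12 Hz.
Converting to GHz: f = 2345 GHz ≈ 2350 GHz.

2350 GHz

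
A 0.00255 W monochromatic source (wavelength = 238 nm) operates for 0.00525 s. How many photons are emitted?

1.60e13 photons

Total energy: E_total = P·t = 0.00255 × 0.00525 = 1.339e-5 J.
Per-photon energy: E = 8.346e-19 J.
N = E_total / E_photon = 1.60e13.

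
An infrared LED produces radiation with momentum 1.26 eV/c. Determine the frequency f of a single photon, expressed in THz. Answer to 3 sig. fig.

First convert: p = 1.26 eV/c = 6.7338e-28 kg·m/s.
Since f = pc/h for a photon, f = 3.047e14 Hz.
Converting to THz: f = 304.7 THz ≈ 305 THz.

305 THz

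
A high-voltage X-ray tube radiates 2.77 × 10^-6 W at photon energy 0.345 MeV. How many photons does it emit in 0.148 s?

7.42 × 10^6 photons

Total energy: E_total = P·t = 2.77 × 10^-6 × 0.148 = 4.100 × 10^-7 J.
Per-photon energy: E = 5.528 × 10^-14 J.
N = E_total / E_photon = 7.42 × 10^6.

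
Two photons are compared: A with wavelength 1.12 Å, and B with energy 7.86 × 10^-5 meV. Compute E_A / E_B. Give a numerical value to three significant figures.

1.41 × 10^11

E_A = 1.774 × 10^-15 J (from wavelength = 1.12 Å, via E = hc/λ).
E_B = 1.259 × 10^-26 J (from energy = 7.86 × 10^-5 meV, via E given directly).
Ratio = 1.774 × 10^-15 / 1.259 × 10^-26 = 1.41 × 10^11.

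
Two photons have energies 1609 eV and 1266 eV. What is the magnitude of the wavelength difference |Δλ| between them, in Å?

2.09 Å

Using λ = hc/E: λ₁ = 7.7057e-10 m, λ₂ = 9.7934e-10 m.
|Δλ| = |7.7057e-10 − 9.7934e-10| = 2.09e-10 m = 2.09 Å.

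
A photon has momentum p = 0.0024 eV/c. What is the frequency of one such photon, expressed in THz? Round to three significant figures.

Use h = 6.62607015 × 10^-34 J·s, c = 2.99792458 × 10^8 m/s, 1 eV = 1.602176634 × 10^-19 J.
Convert to SI: p = 0.0024 eV/c = 1.2826 × 10^-30 kg·m/s.
The photon relation is f = pc/h, giving f = 5.803 × 10^11 Hz.
Converting to THz: f = 0.5803 THz ≈ 0.580 THz.

0.580 THz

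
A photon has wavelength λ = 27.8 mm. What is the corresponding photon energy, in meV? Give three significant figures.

0.0446 meV

Convert to SI: λ = 27.8 mm = 0.0278 m.
Since E = hc/λ for a photon, E = 7.145 × 10^-24 J.
Converting to meV: E = 0.04460 meV ≈ 0.0446 meV.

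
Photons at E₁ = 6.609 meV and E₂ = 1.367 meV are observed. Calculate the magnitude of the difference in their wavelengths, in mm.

Using λ = hc/E: λ₁ = 1.8760 × 10^-4 m, λ₂ = 9.0698 × 10^-4 m.
|Δλ| = |1.8760 × 10^-4 − 9.0698 × 10^-4| = 7.19 × 10^-4 m = 0.719 mm.

0.719 mm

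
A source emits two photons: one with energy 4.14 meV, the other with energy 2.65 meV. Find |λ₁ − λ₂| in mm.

Using λ = hc/E: λ₁ = 2.995e-4 m, λ₂ = 4.679e-4 m.
|Δλ| = |2.995e-4 − 4.679e-4| = 1.68e-4 m = 0.168 mm.

0.168 mm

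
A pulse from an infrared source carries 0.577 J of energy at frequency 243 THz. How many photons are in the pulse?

Per-photon energy: E = 1.610 × 10^-19 J (from frequency = 243 THz).
N = E_total / E_photon = 0.577 J / 1.610 × 10^-19 J = 3.58 × 10^18.

3.58 × 10^18 photons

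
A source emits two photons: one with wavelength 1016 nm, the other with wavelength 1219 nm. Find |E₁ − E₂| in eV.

Using E = hc/λ: E₁ = 1.9552 × 10^-19 J, E₂ = 1.6296 × 10^-19 J.
|ΔE| = |1.9552 × 10^-19 − 1.6296 × 10^-19| = 3.26 × 10^-20 J = 0.203 eV.

0.203 eV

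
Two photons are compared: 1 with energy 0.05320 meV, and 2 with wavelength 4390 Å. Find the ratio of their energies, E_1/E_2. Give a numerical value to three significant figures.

1.88e-5

E_1 = 8.524e-24 J (from energy = 0.05320 meV, via E given directly).
E_2 = 4.525e-19 J (from wavelength = 4390 Å, via E = hc/λ).
Ratio = 8.524e-24 / 4.525e-19 = 1.88e-5.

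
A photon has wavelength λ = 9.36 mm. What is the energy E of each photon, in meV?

0.132 meV

Convert to SI: λ = 9.36 mm = 0.00936 m.
For a photon E = hc/λ, so E = 2.122 × 10^-23 J.
Converting to meV: E = 0.1325 meV ≈ 0.132 meV.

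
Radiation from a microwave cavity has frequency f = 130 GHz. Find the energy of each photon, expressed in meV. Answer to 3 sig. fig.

0.538 meV

Convert to SI: f = 130 GHz = 1.30 × 10^11 Hz.
For a photon E = hf, so E = 8.614 × 10^-23 J.
Converting to meV: E = 0.5376 meV ≈ 0.538 meV.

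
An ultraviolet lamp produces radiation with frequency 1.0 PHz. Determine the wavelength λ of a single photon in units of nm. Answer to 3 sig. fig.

Use c = 2.99792458e8 m/s.
In SI units: f = 1.0 PHz = 1.0e15 Hz.
The photon relation is λ = c/f, giving λ = 2.998e-7 m.
Converting to nm: λ = 299.8 nm ≈ 300 nm.

300 nm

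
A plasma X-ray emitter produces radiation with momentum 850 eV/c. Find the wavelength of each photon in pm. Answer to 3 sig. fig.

1460 pm

First convert: p = 850 eV/c = 4.5426e-25 kg·m/s.
For a photon λ = h/p, so λ = 1.459e-9 m.
Converting to pm: λ = 1459 pm ≈ 1460 pm.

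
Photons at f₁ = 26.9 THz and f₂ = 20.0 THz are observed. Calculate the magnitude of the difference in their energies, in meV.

Using E = hf: E₁ = 1.782e-20 J, E₂ = 1.325e-20 J.
|ΔE| = |1.782e-20 − 1.325e-20| = 4.57e-21 J = 28.5 meV.

28.5 meV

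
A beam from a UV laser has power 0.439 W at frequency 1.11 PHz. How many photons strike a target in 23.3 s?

1.39e19 photons

Total energy: E_total = P·t = 0.439 × 23.3 = 10.23 J.
Per-photon energy: E = 7.355e-19 J.
N = E_total / E_photon = 1.39e19.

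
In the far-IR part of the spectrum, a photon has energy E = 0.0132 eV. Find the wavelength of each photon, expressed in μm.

93.9 μm

Use h = 6.62607015 × 10^-34 J·s, c = 2.99792458 × 10^8 m/s, 1 eV = 1.602176634 × 10^-19 J.
In SI units: E = 0.0132 eV = 2.1149 × 10^-21 J.
Apply λ = hc/E: λ = 9.393 × 10^-5 m.
Converting to μm: λ = 93.93 μm ≈ 93.9 μm.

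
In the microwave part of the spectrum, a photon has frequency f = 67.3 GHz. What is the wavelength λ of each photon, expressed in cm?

0.445 cm

Use c = 2.99792458 × 10^8 m/s.
Convert to SI: f = 67.3 GHz = 6.73 × 10^10 Hz.
The photon relation is λ = c/f, giving λ = 0.004455 m.
Converting to cm: λ = 0.4455 cm ≈ 0.445 cm.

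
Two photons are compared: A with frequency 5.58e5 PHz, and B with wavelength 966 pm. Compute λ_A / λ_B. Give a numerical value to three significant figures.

5.56e-4

λ_A = 5.373e-13 m (from frequency = 5.58e5 PHz, via λ = c/f).
λ_B = 9.660e-10 m (from wavelength = 966 pm, via λ given directly).
Ratio = 5.373e-13 / 9.660e-10 = 5.56e-4.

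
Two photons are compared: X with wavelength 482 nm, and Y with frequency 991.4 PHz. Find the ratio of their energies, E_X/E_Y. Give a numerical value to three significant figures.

6.27 × 10^-4

E_X = 4.121 × 10^-19 J (from wavelength = 482 nm, via E = hc/λ).
E_Y = 6.569 × 10^-16 J (from frequency = 991.4 PHz, via E = hf).
Ratio = 4.121 × 10^-19 / 6.569 × 10^-16 = 6.27 × 10^-4.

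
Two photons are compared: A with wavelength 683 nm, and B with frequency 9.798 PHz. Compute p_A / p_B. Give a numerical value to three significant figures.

p_A = 9.701e-28 kg·m/s (from wavelength = 683 nm, via p = h/λ).
p_B = 2.166e-26 kg·m/s (from frequency = 9.798 PHz, via p = hf/c).
Ratio = 9.701e-28 / 2.166e-26 = 0.0448.

0.0448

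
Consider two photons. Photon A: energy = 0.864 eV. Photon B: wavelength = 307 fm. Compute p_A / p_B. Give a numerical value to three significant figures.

p_A = 4.617·10^-28 kg·m/s (from energy = 0.864 eV, via p = E/c).
p_B = 2.158·10^-21 kg·m/s (from wavelength = 307 fm, via p = h/λ).
Ratio = 4.617·10^-28 / 2.158·10^-21 = 2.14·10^-7.

2.14·10^-7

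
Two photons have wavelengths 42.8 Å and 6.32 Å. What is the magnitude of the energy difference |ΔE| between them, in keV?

1.67 keV

Using E = hc/λ: E₁ = 4.641·10^-17 J, E₂ = 3.143·10^-16 J.
|ΔE| = |4.641·10^-17 − 3.143·10^-16| = 2.68·10^-16 J = 1.67 keV.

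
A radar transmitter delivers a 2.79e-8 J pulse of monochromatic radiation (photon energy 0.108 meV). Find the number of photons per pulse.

Per-photon energy: E = 1.730e-23 J (from energy = 0.108 meV).
N = E_total / E_photon = 2.79e-8 J / 1.730e-23 J = 1.61e15.

1.61e15 photons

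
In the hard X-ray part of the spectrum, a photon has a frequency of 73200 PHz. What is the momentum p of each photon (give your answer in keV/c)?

303 keV/c

Use h = 6.62607015 × 10^-34 J·s, c = 2.99792458 × 10^8 m/s, 1 eV = 1.602176634 × 10^-19 J.
First convert: f = 73200 PHz = 7.32 × 10^19 Hz.
Since p = hf/c for a photon, p = 1.618 × 10^-22 kg·m/s.
Converting to keV/c: p = 302.7 keV/c ≈ 303 keV/c.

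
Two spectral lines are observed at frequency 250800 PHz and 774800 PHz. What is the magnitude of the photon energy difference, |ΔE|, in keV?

Using E = hf: E₁ = 1.6618 × 10^-13 J, E₂ = 5.1339 × 10^-13 J.
|ΔE| = |1.6618 × 10^-13 − 5.1339 × 10^-13| = 3.47 × 10^-13 J = 2170 keV.

2170 keV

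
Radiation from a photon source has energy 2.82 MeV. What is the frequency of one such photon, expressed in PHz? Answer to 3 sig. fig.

6.82 × 10^5 PHz

Take h = 6.62607015 × 10^-34 J·s, 1 eV = 1.602176634 × 10^-19 J.
First convert: E = 2.82 MeV = 4.5181 × 10^-13 J.
For a photon f = E/h, so f = 6.819 × 10^20 Hz.
Converting to PHz: f = 681900 PHz ≈ 6.82 × 10^5 PHz.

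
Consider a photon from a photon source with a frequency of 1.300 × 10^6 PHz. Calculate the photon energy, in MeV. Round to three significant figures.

5.38 MeV

In SI units: f = 1.300 × 10^6 PHz = 1.300 × 10^21 Hz.
For a photon E = hf, so E = 8.614 × 10^-13 J.
Converting to MeV: E = 5.376 MeV ≈ 5.38 MeV.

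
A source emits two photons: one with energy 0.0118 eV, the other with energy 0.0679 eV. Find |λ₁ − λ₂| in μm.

86.8 μm

Using λ = hc/E: λ₁ = 1.051e-4 m, λ₂ = 1.826e-5 m.
|Δλ| = |1.051e-4 − 1.826e-5| = 8.68e-5 m = 86.8 μm.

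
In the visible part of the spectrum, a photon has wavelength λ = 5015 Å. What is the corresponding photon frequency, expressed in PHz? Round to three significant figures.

0.598 PHz

In SI units: λ = 5015 Å = 5.015 × 10^-7 m.
Since f = c/λ for a photon, f = 5.978 × 10^14 Hz.
Converting to PHz: f = 0.5978 PHz ≈ 0.598 PHz.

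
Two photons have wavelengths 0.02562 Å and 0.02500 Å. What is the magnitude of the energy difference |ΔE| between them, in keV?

Using E = hc/λ: E₁ = 7.7535e-14 J, E₂ = 7.9458e-14 J.
|ΔE| = |7.7535e-14 − 7.9458e-14| = 1.92e-15 J = 12.0 keV.

12.0 keV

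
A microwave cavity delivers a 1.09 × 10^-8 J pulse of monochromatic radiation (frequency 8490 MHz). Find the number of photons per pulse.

Per-photon energy: E = 5.626 × 10^-24 J (from frequency = 8490 MHz).
N = E_total / E_photon = 1.09 × 10^-8 J / 5.626 × 10^-24 J = 1.94 × 10^15.

1.94 × 10^15 photons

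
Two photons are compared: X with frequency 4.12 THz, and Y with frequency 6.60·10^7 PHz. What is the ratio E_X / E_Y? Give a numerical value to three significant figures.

6.24·10^-11

E_X = 2.730·10^-21 J (from frequency = 4.12 THz, via E = hf).
E_Y = 4.373·10^-11 J (from frequency = 6.60·10^7 PHz, via E = hf).
Ratio = 2.730·10^-21 / 4.373·10^-11 = 6.24·10^-11.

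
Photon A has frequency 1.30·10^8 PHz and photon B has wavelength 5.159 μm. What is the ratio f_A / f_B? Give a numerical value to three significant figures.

f_A = 1.300·10^23 Hz (from frequency = 1.30·10^8 PHz, via f given directly).
f_B = 5.811·10^13 Hz (from wavelength = 5.159 μm, via f = c/λ).
Ratio = 1.300·10^23 / 5.811·10^13 = 2.24·10^9.

2.24·10^9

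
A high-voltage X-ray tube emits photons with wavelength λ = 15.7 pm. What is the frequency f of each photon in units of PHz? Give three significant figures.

(c = 2.99792458·10^8 m/s.)
Convert to SI: λ = 15.7 pm = 1.57·10^-11 m.
The photon relation is f = c/λ, giving f = 1.910·10^19 Hz.
Converting to PHz: f = 19100 PHz ≈ 1.91·10^4 PHz.

1.91·10^4 PHz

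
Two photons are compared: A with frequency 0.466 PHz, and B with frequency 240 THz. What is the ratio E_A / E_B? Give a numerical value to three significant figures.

1.94

E_A = 3.088 × 10^-19 J (from frequency = 0.466 PHz, via E = hf).
E_B = 1.590 × 10^-19 J (from frequency = 240 THz, via E = hf).
Ratio = 3.088 × 10^-19 / 1.590 × 10^-19 = 1.94.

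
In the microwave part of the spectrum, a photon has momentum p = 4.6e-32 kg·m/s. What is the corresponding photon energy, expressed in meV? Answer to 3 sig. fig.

Use c = 2.99792458e8 m/s, 1 eV = 1.602176634e-19 J.
For a photon E = pc, so E = 1.379e-23 J.
Converting to meV: E = 0.08607 meV ≈ 0.0861 meV.

0.0861 meV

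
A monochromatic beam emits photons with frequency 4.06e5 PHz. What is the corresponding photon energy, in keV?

1680 keV

(h = 6.62607015e-34 J·s, 1 eV = 1.602176634e-19 J.)
First convert: f = 4.06e5 PHz = 4.06e20 Hz.
Since E = hf for a photon, E = 2.690e-13 J.
Converting to keV: E = 1679 keV ≈ 1680 keV.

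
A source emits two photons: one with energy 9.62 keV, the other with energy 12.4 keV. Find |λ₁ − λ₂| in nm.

Using λ = hc/E: λ₁ = 1.289·10^-10 m, λ₂ = 9.999·10^-11 m.
|Δλ| = |1.289·10^-10 − 9.999·10^-11| = 2.89·10^-11 m = 0.0289 nm.

0.0289 nm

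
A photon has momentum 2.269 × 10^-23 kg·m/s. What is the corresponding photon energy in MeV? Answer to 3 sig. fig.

0.0425 MeV

Use c = 2.99792458 × 10^8 m/s, 1 eV = 1.602176634 × 10^-19 J.
Since E = pc for a photon, E = 6.802 × 10^-15 J.
Converting to MeV: E = 0.04246 MeV ≈ 0.0425 MeV.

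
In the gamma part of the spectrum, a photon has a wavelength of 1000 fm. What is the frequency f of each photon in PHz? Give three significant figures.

3.00e5 PHz

(c = 2.99792458e8 m/s.)
Convert to SI: λ = 1000 fm = 1.00e-12 m.
For a photon f = c/λ, so f = 2.998e20 Hz.
Converting to PHz: f = 299800 PHz ≈ 3.00e5 PHz.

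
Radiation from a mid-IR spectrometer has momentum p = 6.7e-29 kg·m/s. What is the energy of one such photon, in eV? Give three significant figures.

0.125 eV

Apply E = pc: E = 2.009e-20 J.
Converting to eV: E = 0.1254 eV ≈ 0.125 eV.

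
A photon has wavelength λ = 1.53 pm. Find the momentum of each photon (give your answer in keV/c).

(h = 6.62607015e-34 J·s, c = 2.99792458e8 m/s, 1 eV = 1.602176634e-19 J.)
First convert: λ = 1.53 pm = 1.53e-12 m.
The photon relation is p = h/λ, giving p = 4.331e-22 kg·m/s.
Converting to keV/c: p = 810.4 keV/c ≈ 810 keV/c.

810 keV/c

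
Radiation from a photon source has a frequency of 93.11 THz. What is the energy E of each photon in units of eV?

First convert: f = 93.11 THz = 9.311 × 10^13 Hz.
Since E = hf for a photon, E = 6.170 × 10^-20 J.
Converting to eV: E = 0.3851 eV ≈ 0.385 eV.

0.385 eV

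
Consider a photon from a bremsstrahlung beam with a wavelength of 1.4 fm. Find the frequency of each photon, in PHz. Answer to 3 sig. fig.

Take c = 2.99792458e8 m/s.
Convert to SI: λ = 1.4 fm = 1.4e-15 m.
The photon relation is f = c/λ, giving f = 2.141e23 Hz.
Converting to PHz: f = 2.141e8 PHz ≈ 2.14e8 PHz.

2.14e8 PHz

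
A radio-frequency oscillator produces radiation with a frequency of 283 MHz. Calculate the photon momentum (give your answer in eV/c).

1.17e-6 eV/c

Take h = 6.62607015e-34 J·s, c = 2.99792458e8 m/s, 1 eV = 1.602176634e-19 J.
In SI units: f = 283 MHz = 2.83e8 Hz.
The photon relation is p = hf/c, giving p = 6.255e-34 kg·m/s.
Converting to eV/c: p = 1.170e-6 eV/c ≈ 1.17e-6 eV/c.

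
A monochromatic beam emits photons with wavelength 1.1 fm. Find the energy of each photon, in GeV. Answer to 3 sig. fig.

In SI units: λ = 1.1 fm = 1.1e-15 m.
For a photon E = hc/λ, so E = 1.806e-10 J.
Converting to GeV: E = 1.127 GeV ≈ 1.13 GeV.

1.13 GeV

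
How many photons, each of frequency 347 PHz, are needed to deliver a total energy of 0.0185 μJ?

Per-photon energy: E = 2.299 × 10^-16 J (from frequency = 347 PHz).
N = E_total / E_photon = 1.85 × 10^-8 J / 2.299 × 10^-16 J = 8.05 × 10^7.

8.05 × 10^7 photons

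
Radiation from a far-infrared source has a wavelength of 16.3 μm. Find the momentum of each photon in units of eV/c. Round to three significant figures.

0.0761 eV/c

Convert to SI: λ = 16.3 μm = 1.63·10^-5 m.
Since p = h/λ for a photon, p = 4.065·10^-29 kg·m/s.
Converting to eV/c: p = 0.07606 eV/c ≈ 0.0761 eV/c.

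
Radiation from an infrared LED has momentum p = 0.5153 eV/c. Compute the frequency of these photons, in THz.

125 THz

Take h = 6.62607015 × 10^-34 J·s, c = 2.99792458 × 10^8 m/s, 1 eV = 1.602176634 × 10^-19 J.
Convert to SI: p = 0.5153 eV/c = 2.7539 × 10^-28 kg·m/s.
For a photon f = pc/h, so f = 1.246 × 10^14 Hz.
Converting to THz: f = 124.6 THz ≈ 125 THz.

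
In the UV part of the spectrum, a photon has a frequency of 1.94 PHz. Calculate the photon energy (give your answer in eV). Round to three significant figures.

8.02 eV

Take h = 6.62607015e-34 J·s, 1 eV = 1.602176634e-19 J.
First convert: f = 1.94 PHz = 1.94e15 Hz.
The photon relation is E = hf, giving E = 1.285e-18 J.
Converting to eV: E = 8.023 eV ≈ 8.02 eV.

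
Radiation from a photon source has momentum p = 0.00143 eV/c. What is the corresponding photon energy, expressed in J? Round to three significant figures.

First convert: p = 0.00143 eV/c = 7.6423e-31 kg·m/s.
The photon relation is E = pc, giving E = 2.291e-22 J.
So E ≈ 2.29e-22 J.

2.29e-22 J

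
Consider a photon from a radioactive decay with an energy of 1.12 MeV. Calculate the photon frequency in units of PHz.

2.71e5 PHz

Convert to SI: E = 1.12 MeV = 1.7944e-13 J.
Apply f = E/h: f = 2.708e20 Hz.
Converting to PHz: f = 270800 PHz ≈ 2.71e5 PHz.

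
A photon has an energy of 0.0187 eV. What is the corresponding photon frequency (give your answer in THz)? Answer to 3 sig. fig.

4.52 THz

In SI units: E = 0.0187 eV = 2.9961 × 10^-21 J.
Since f = E/h for a photon, f = 4.522 × 10^12 Hz.
Converting to THz: f = 4.522 THz ≈ 4.52 THz.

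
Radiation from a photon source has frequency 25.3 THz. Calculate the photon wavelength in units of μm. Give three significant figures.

11.8 μm

(c = 2.99792458 × 10^8 m/s.)
First convert: f = 25.3 THz = 2.53 × 10^13 Hz.
Since λ = c/f for a photon, λ = 1.185 × 10^-5 m.
Converting to μm: λ = 11.85 μm ≈ 11.8 μm.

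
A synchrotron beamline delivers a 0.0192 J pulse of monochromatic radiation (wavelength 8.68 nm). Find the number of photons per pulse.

Per-photon energy: E = 2.289e-17 J (from wavelength = 8.68 nm).
N = E_total / E_photon = 0.0192 J / 2.289e-17 J = 8.39e14.

8.39e14 photons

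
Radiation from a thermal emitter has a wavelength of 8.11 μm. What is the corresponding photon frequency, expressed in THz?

Use c = 2.99792458·10^8 m/s.
Convert to SI: λ = 8.11 μm = 8.11·10^-6 m.
The photon relation is f = c/λ, giving f = 3.697·10^13 Hz.
Converting to THz: f = 36.97 THz ≈ 37.0 THz.

37.0 THz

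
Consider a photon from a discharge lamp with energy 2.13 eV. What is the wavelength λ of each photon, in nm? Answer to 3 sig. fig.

Use h = 6.62607015 × 10^-34 J·s, c = 2.99792458 × 10^8 m/s, 1 eV = 1.602176634 × 10^-19 J.
In SI units: E = 2.13 eV = 3.4126 × 10^-19 J.
For a photon λ = hc/E, so λ = 5.821 × 10^-7 m.
Converting to nm: λ = 582.1 nm ≈ 582 nm.

582 nm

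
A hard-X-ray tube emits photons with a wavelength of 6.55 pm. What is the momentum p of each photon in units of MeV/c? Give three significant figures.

First convert: λ = 6.55 pm = 6.55e-12 m.
The photon relation is p = h/λ, giving p = 1.012e-22 kg·m/s.
Converting to MeV/c: p = 0.1893 MeV/c ≈ 0.189 MeV/c.

0.189 MeV/c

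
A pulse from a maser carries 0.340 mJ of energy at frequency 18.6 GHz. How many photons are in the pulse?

2.76 × 10^19 photons

Per-photon energy: E = 1.232 × 10^-23 J (from frequency = 18.6 GHz).
N = E_total / E_photon = 3.40 × 10^-4 J / 1.232 × 10^-23 J = 2.76 × 10^19.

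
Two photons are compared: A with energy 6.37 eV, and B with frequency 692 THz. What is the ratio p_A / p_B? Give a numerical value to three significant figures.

2.23

p_A = 3.404e-27 kg·m/s (from energy = 6.37 eV, via p = E/c).
p_B = 1.529e-27 kg·m/s (from frequency = 692 THz, via p = hf/c).
Ratio = 3.404e-27 / 1.529e-27 = 2.23.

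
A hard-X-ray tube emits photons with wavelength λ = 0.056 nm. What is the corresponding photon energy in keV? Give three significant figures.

22.1 keV

First convert: λ = 0.056 nm = 5.6e-11 m.
The photon relation is E = hc/λ, giving E = 3.547e-15 J.
Converting to keV: E = 22.14 keV ≈ 22.1 keV.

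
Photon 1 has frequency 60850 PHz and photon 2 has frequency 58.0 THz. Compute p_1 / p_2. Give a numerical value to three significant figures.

p_1 = 1.345e-22 kg·m/s (from frequency = 60850 PHz, via p = hf/c).
p_2 = 1.282e-28 kg·m/s (from frequency = 58.0 THz, via p = hf/c).
Ratio = 1.345e-22 / 1.282e-28 = 1.05e6.

1.05e6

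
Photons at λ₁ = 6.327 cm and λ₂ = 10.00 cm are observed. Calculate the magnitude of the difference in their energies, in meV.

7.20e-3 meV

Using E = hc/λ: E₁ = 3.1396e-24 J, E₂ = 1.9864e-24 J.
|ΔE| = |3.1396e-24 − 1.9864e-24| = 1.15e-24 J = 7.20e-3 meV.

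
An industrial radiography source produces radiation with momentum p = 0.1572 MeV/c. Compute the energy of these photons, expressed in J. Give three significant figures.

(c = 2.99792458e8 m/s, 1 eV = 1.602176634e-19 J.)
First convert: p = 0.1572 MeV/c = 8.4012e-23 kg·m/s.
Since E = pc for a photon, E = 2.519e-14 J.
So E ≈ 2.52e-14 J.

2.52e-14 J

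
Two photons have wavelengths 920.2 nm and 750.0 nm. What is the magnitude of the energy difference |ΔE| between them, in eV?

0.306 eV

Using E = hc/λ: E₁ = 2.1587e-19 J, E₂ = 2.6486e-19 J.
|ΔE| = |2.1587e-19 − 2.6486e-19| = 4.90e-20 J = 0.306 eV.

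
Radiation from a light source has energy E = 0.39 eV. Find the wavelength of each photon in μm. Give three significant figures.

3.18 μm

Take h = 6.62607015 × 10^-34 J·s, c = 2.99792458 × 10^8 m/s, 1 eV = 1.602176634 × 10^-19 J.
First convert: E = 0.39 eV = 6.2485 × 10^-20 J.
The photon relation is λ = hc/E, giving λ = 3.179 × 10^-6 m.
Converting to μm: λ = 3.179 μm ≈ 3.18 μm.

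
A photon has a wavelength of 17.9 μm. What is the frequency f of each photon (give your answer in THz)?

16.7 THz

Take c = 2.99792458 × 10^8 m/s.
In SI units: λ = 17.9 μm = 1.79 × 10^-5 m.
For a photon f = c/λ, so f = 1.675 × 10^13 Hz.
Converting to THz: f = 16.75 THz ≈ 16.7 THz.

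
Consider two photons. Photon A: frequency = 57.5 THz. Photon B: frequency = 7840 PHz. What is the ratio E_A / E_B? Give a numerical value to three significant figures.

E_A = 3.810e-20 J (from frequency = 57.5 THz, via E = hf).
E_B = 5.195e-15 J (from frequency = 7840 PHz, via E = hf).
Ratio = 3.810e-20 / 5.195e-15 = 7.33e-6.

7.33e-6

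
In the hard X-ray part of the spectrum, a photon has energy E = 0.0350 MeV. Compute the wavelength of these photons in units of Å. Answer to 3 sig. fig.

0.354 Å

Convert to SI: E = 0.0350 MeV = 5.6076 × 10^-15 J.
The photon relation is λ = hc/E, giving λ = 3.542 × 10^-11 m.
Converting to Å: λ = 0.3542 Å ≈ 0.354 Å.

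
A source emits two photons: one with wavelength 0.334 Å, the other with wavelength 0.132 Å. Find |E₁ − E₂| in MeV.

0.0568 MeV

Using E = hc/λ: E₁ = 5.947e-15 J, E₂ = 1.505e-14 J.
|ΔE| = |5.947e-15 − 1.505e-14| = 9.10e-15 J = 0.0568 MeV.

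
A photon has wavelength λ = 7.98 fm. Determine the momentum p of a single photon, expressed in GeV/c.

Take h = 6.62607015·10^-34 J·s, c = 2.99792458·10^8 m/s, 1 eV = 1.602176634·10^-19 J.
In SI units: λ = 7.98 fm = 7.98·10^-15 m.
Since p = h/λ for a photon, p = 8.303·10^-20 kg·m/s.
Converting to GeV/c: p = 0.1554 GeV/c ≈ 0.155 GeV/c.

0.155 GeV/c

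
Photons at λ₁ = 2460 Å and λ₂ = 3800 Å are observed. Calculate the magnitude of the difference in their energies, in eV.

Using E = hc/λ: E₁ = 8.075e-19 J, E₂ = 5.227e-19 J.
|ΔE| = |8.075e-19 − 5.227e-19| = 2.85e-19 J = 1.78 eV.

1.78 eV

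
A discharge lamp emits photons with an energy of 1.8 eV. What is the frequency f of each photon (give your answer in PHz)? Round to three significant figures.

0.435 PHz

(h = 6.62607015·10^-34 J·s, 1 eV = 1.602176634·10^-19 J.)
In SI units: E = 1.8 eV = 2.8839·10^-19 J.
Apply f = E/h: f = 4.352·10^14 Hz.
Converting to PHz: f = 0.4352 PHz ≈ 0.435 PHz.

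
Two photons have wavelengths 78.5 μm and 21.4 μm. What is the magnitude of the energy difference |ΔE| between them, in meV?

42.1 meV

Using E = hc/λ: E₁ = 2.531e-21 J, E₂ = 9.282e-21 J.
|ΔE| = |2.531e-21 − 9.282e-21| = 6.75e-21 J = 42.1 meV.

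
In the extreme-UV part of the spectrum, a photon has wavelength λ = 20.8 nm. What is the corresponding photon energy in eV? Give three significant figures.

Use h = 6.62607015 × 10^-34 J·s, c = 2.99792458 × 10^8 m/s, 1 eV = 1.602176634 × 10^-19 J.
First convert: λ = 20.8 nm = 2.08 × 10^-8 m.
Since E = hc/λ for a photon, E = 9.550 × 10^-18 J.
Converting to eV: E = 59.61 eV ≈ 59.6 eV.

59.6 eV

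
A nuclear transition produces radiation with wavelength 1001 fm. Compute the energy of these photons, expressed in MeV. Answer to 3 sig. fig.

(h = 6.62607015e-34 J·s, c = 2.99792458e8 m/s, 1 eV = 1.602176634e-19 J.)
Convert to SI: λ = 1001 fm = 1.001e-12 m.
Apply E = hc/λ: E = 1.984e-13 J.
Converting to MeV: E = 1.239 MeV ≈ 1.24 MeV.

1.24 MeV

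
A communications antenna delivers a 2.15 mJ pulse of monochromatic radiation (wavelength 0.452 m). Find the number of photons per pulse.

Per-photon energy: E = 4.395 × 10^-25 J (from wavelength = 0.452 m).
N = E_total / E_photon = 0.00215 J / 4.395 × 10^-25 J = 4.89 × 10^21.

4.89 × 10^21 photons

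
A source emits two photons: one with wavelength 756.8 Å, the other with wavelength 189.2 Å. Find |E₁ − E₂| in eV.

Using E = hc/λ: E₁ = 2.6248·10^-18 J, E₂ = 1.0499·10^-17 J.
|ΔE| = |2.6248·10^-18 − 1.0499·10^-17| = 7.87·10^-18 J = 49.1 eV.

49.1 eV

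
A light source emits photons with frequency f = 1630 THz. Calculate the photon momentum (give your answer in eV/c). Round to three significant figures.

Use h = 6.62607015e-34 J·s, c = 2.99792458e8 m/s, 1 eV = 1.602176634e-19 J.
Convert to SI: f = 1630 THz = 1.63e15 Hz.
Apply p = hf/c: p = 3.603e-27 kg·m/s.
Converting to eV/c: p = 6.741 eV/c ≈ 6.74 eV/c.

6.74 eV/c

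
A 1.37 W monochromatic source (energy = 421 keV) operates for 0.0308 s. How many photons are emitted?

Total energy: E_total = P·t = 1.37 × 0.0308 = 0.04220 J.
Per-photon energy: E = 6.745e-14 J.
N = E_total / E_photon = 6.26e11.

6.26e11 photons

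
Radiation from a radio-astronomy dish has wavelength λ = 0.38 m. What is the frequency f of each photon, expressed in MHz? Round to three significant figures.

Use c = 2.99792458e8 m/s.
The photon relation is f = c/λ, giving f = 7.889e8 Hz.
Converting to MHz: f = 788.9 MHz ≈ 789 MHz.

789 MHz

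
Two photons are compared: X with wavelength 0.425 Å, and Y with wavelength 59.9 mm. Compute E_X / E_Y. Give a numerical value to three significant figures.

E_X = 4.674e-15 J (from wavelength = 0.425 Å, via E = hc/λ).
E_Y = 3.316e-24 J (from wavelength = 59.9 mm, via E = hc/λ).
Ratio = 4.674e-15 / 3.316e-24 = 1.41e9.

1.41e9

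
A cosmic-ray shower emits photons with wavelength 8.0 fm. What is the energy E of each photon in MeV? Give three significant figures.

155 MeV

In SI units: λ = 8.0 fm = 8.0·10^-15 m.
Since E = hc/λ for a photon, E = 2.483·10^-11 J.
Converting to MeV: E = 155.0 MeV ≈ 155 MeV.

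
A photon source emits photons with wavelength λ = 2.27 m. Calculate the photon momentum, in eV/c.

5.46 × 10^-7 eV/c

For a photon p = h/λ, so p = 2.919 × 10^-34 kg·m/s.
Converting to eV/c: p = 5.462 × 10^-7 eV/c ≈ 5.46 × 10^-7 eV/c.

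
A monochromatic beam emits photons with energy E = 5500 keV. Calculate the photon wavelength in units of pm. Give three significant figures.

In SI units: E = 5500 keV = 8.8120 × 10^-13 J.
Apply λ = hc/E: λ = 2.254 × 10^-13 m.
Converting to pm: λ = 0.2254 pm ≈ 0.225 pm.

0.225 pm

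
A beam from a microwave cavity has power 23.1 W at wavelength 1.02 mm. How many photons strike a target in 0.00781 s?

9.26·10^20 photons

Total energy: E_total = P·t = 23.1 × 0.00781 = 0.1804 J.
Per-photon energy: E = 1.947·10^-22 J.
N = E_total / E_photon = 9.26·10^20.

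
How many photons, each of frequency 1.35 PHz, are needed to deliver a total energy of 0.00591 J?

Per-photon energy: E = 8.945e-19 J (from frequency = 1.35 PHz).
N = E_total / E_photon = 0.00591 J / 8.945e-19 J = 6.61e15.

6.61e15 photons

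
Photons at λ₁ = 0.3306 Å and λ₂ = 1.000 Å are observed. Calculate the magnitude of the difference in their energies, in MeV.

0.0251 MeV

Using E = hc/λ: E₁ = 6.0086 × 10^-15 J, E₂ = 1.9864 × 10^-15 J.
|ΔE| = |6.0086 × 10^-15 − 1.9864 × 10^-15| = 4.02 × 10^-15 J = 0.0251 MeV.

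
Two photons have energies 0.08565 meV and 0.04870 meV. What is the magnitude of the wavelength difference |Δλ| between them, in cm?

Using λ = hc/E: λ₁ = 0.014476 m, λ₂ = 0.025459 m.
|Δλ| = |0.014476 − 0.025459| = 0.0110 m = 1.10 cm.

1.10 cm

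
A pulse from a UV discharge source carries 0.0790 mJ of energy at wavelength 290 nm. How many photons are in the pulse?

Per-photon energy: E = 6.850 × 10^-19 J (from wavelength = 290 nm).
N = E_total / E_photon = 7.90 × 10^-5 J / 6.850 × 10^-19 J = 1.15 × 10^14.

1.15 × 10^14 photons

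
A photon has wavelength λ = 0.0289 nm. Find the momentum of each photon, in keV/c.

(h = 6.62607015 × 10^-34 J·s, c = 2.99792458 × 10^8 m/s, 1 eV = 1.602176634 × 10^-19 J.)
Convert to SI: λ = 0.0289 nm = 2.89 × 10^-11 m.
Apply p = h/λ: p = 2.293 × 10^-23 kg·m/s.
Converting to keV/c: p = 42.90 keV/c ≈ 42.9 keV/c.

42.9 keV/c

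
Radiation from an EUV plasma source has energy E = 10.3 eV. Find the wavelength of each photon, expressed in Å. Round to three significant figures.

1200 Å

Convert to SI: E = 10.3 eV = 1.6502·10^-18 J.
The photon relation is λ = hc/E, giving λ = 1.204·10^-7 m.
Converting to Å: λ = 1204 Å ≈ 1200 Å.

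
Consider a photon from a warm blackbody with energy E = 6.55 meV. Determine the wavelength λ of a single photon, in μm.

Take h = 6.62607015e-34 J·s, c = 2.99792458e8 m/s, 1 eV = 1.602176634e-19 J.
Convert to SI: E = 6.55 meV = 1.0494e-21 J.
Since λ = hc/E for a photon, λ = 1.893e-4 m.
Converting to μm: λ = 189.3 μm ≈ 189 μm.

189 μm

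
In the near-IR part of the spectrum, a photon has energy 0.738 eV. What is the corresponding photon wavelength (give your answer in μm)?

1.68 μm

First convert: E = 0.738 eV = 1.1824 × 10^-19 J.
For a photon λ = hc/E, so λ = 1.680 × 10^-6 m.
Converting to μm: λ = 1.680 μm ≈ 1.68 μm.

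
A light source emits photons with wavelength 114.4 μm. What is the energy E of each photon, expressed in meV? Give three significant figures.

First convert: λ = 114.4 μm = 1.144 × 10^-4 m.
The photon relation is E = hc/λ, giving E = 1.736 × 10^-21 J.
Converting to meV: E = 10.84 meV ≈ 10.8 meV.

10.8 meV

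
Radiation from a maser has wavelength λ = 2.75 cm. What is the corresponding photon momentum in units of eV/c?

(h = 6.62607015e-34 J·s, c = 2.99792458e8 m/s, 1 eV = 1.602176634e-19 J.)
In SI units: λ = 2.75 cm = 0.0275 m.
Since p = h/λ for a photon, p = 2.409e-32 kg·m/s.
Converting to eV/c: p = 4.509e-5 eV/c ≈ 4.51e-5 eV/c.

4.51e-5 eV/c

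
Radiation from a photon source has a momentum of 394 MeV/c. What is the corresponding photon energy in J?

(c = 2.99792458e8 m/s, 1 eV = 1.602176634e-19 J.)
Convert to SI: p = 394 MeV/c = 2.1056e-19 kg·m/s.
Since E = pc for a photon, E = 6.313e-11 J.
So E ≈ 6.31e-11 J.

6.31e-11 J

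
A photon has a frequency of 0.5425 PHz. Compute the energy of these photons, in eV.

Use h = 6.62607015 × 10^-34 J·s, 1 eV = 1.602176634 × 10^-19 J.
In SI units: f = 0.5425 PHz = 5.425 × 10^14 Hz.
Since E = hf for a photon, E = 3.595 × 10^-19 J.
Converting to eV: E = 2.244 eV ≈ 2.24 eV.

2.24 eV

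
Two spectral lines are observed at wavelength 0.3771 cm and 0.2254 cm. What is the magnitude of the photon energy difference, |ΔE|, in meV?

0.221 meV

Using E = hc/λ: E₁ = 5.2677e-23 J, E₂ = 8.8130e-23 J.
|ΔE| = |5.2677e-23 − 8.8130e-23| = 3.55e-23 J = 0.221 meV.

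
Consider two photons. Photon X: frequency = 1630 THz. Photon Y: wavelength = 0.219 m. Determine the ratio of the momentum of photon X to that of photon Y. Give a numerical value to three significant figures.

p_X = 3.603·10^-27 kg·m/s (from frequency = 1630 THz, via p = hf/c).
p_Y = 3.026·10^-33 kg·m/s (from wavelength = 0.219 m, via p = h/λ).
Ratio = 3.603·10^-27 / 3.026·10^-33 = 1.19·10^6.

1.19·10^6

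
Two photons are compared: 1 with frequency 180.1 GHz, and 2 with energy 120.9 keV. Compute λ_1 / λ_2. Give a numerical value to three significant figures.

1.62 × 10^8

λ_1 = 0.001665 m (from frequency = 180.1 GHz, via λ = c/f).
λ_2 = 1.026 × 10^-11 m (from energy = 120.9 keV, via λ = hc/E).
Ratio = 0.001665 / 1.026 × 10^-11 = 1.62 × 10^8.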